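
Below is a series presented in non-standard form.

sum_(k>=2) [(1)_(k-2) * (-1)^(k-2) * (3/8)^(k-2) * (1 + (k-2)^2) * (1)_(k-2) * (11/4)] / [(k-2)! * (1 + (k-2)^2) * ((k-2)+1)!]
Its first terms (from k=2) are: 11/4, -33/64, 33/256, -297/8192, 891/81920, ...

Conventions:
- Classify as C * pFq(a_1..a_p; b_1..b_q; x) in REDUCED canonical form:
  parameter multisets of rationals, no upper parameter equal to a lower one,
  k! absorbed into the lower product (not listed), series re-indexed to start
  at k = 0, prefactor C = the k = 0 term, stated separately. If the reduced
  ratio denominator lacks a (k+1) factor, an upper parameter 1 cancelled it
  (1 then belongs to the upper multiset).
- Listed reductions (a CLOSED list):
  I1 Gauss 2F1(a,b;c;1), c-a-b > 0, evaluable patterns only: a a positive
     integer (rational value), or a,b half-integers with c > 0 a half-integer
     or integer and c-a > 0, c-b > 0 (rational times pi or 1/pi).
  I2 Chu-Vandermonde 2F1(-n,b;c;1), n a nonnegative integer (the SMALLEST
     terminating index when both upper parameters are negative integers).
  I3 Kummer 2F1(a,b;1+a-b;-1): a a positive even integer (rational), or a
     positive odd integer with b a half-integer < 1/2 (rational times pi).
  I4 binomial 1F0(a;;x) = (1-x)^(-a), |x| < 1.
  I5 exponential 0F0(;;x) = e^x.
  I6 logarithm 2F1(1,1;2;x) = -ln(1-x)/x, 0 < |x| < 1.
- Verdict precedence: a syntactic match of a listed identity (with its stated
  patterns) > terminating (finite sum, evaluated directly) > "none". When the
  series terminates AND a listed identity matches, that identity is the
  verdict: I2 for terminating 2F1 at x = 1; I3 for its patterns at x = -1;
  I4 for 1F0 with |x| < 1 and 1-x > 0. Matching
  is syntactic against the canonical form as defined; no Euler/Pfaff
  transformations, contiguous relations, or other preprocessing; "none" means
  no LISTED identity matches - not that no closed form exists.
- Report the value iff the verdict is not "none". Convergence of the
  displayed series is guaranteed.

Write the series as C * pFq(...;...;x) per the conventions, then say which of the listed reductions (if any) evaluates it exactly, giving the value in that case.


Reduced: x = -3/8, 2F1, upper = {1, 1}, lower = {2}, C = 11/4. Verdict at x = -3/8: the I6 logarithm reduction matches (the logarithm: parameters (1,1;2), x = -3/8). Its exact value is (22/3) * ln(11/8).

First insight: t_0 = 11/4 here, and the denominator's factorial ratio (C = 11/4, x = -3/8) is a lower Pochhammer.
Adjacent-term ratio: r(k) = (-3/8) * (k+1) (k+1) / [(k+2) (k+1)] - poly over poly, x = (-3/8) from leading terms; C = 11/4 at k = 0.


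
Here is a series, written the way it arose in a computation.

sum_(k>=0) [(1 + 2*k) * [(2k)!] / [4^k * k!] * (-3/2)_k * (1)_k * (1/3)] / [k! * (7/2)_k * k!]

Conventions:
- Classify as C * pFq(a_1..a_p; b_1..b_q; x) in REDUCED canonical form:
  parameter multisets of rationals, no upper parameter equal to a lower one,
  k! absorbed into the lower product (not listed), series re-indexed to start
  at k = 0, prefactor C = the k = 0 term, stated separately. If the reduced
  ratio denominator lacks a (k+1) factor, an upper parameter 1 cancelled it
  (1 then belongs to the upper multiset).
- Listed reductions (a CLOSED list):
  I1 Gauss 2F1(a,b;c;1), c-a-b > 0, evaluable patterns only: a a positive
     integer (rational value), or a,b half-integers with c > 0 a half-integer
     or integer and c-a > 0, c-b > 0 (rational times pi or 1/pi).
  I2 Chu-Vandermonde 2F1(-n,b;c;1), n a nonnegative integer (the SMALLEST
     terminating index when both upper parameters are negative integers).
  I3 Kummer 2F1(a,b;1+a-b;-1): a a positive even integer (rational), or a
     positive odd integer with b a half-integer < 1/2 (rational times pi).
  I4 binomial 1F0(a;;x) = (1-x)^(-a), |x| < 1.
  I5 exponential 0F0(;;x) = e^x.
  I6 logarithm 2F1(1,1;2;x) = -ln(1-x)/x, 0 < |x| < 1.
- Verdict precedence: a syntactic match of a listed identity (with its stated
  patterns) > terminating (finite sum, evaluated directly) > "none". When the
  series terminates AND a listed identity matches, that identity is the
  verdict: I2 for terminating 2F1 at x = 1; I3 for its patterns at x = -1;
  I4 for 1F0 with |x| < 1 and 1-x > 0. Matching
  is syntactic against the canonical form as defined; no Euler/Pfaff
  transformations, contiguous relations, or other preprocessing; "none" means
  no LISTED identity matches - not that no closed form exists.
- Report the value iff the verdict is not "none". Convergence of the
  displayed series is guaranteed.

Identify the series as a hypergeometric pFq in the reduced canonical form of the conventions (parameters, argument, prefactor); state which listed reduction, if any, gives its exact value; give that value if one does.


First insight: t_0 being 1/3, the (2k+1) factor (C = 1/3, x = 1) shifts (1/2)_k to (3/2)_k.
Step ratio: r(k) = 1 * (k-3/2) (k+3/2) / [(k+7/2) (k+1)] ; factor over Q: parameters, x = 1, and C = 1/3.

Reduced: x = 1, 2F1, upper = {-3/2, 3/2}, lower = {7/2}, C = 1/3. Verdict: Gauss's theorem I1 (half-integer case) matches (x = 1; upper {-3/2, 3/2} half-integers, c = 7/2 in the evaluable pattern). Exact value: (25/512) * pi.


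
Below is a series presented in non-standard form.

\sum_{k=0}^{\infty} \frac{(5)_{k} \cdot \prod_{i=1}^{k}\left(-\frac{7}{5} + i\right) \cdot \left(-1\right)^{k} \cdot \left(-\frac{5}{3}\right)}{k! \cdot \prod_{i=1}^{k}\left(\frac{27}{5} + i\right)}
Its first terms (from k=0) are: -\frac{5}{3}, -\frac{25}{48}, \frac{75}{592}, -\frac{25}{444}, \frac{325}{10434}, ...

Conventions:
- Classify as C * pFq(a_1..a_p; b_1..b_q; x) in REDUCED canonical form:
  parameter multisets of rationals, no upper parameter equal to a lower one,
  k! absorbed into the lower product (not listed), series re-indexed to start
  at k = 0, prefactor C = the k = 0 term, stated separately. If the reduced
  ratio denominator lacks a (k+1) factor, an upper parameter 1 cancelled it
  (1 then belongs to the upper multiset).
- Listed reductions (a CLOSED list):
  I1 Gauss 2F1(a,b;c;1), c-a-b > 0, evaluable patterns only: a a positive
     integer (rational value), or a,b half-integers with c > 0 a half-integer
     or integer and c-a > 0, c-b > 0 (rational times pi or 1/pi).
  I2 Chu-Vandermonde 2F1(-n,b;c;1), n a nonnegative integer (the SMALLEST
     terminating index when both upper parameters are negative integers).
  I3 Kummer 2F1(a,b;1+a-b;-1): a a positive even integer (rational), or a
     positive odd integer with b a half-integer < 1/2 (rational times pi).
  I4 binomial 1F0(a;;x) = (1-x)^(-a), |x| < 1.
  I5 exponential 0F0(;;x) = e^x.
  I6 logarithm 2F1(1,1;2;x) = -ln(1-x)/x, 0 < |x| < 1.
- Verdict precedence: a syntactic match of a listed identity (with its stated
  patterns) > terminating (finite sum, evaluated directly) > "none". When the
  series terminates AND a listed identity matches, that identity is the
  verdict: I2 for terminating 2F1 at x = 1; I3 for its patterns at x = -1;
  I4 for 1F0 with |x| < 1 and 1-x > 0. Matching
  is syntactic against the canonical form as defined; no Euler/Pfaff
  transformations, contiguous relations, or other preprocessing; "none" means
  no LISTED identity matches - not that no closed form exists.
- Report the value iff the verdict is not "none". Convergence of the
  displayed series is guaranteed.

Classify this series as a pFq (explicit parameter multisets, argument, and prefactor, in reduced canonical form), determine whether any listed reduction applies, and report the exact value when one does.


This is -\frac{5}{3} * 2F1(-\frac{2}{5}, 5; \frac{32}{5}; -1) in reduced canonical form. Verdict: none - at argument -1 the multisets {-\frac{2}{5}, 5} ; {\frac{32}{5}} match no listed identity.

Key observation: from the first term -\frac{5}{3}: the running product (C = -5/3, x = -1) telescopes to a rising factorial.
Term ratio: r(k) = -1 * (k-\frac{2}{5}) (k+5) / [(k+\frac{32}{5}) (k+1)] - rational; roots negated = parameters, x = -1, C = -\frac{5}{3}.


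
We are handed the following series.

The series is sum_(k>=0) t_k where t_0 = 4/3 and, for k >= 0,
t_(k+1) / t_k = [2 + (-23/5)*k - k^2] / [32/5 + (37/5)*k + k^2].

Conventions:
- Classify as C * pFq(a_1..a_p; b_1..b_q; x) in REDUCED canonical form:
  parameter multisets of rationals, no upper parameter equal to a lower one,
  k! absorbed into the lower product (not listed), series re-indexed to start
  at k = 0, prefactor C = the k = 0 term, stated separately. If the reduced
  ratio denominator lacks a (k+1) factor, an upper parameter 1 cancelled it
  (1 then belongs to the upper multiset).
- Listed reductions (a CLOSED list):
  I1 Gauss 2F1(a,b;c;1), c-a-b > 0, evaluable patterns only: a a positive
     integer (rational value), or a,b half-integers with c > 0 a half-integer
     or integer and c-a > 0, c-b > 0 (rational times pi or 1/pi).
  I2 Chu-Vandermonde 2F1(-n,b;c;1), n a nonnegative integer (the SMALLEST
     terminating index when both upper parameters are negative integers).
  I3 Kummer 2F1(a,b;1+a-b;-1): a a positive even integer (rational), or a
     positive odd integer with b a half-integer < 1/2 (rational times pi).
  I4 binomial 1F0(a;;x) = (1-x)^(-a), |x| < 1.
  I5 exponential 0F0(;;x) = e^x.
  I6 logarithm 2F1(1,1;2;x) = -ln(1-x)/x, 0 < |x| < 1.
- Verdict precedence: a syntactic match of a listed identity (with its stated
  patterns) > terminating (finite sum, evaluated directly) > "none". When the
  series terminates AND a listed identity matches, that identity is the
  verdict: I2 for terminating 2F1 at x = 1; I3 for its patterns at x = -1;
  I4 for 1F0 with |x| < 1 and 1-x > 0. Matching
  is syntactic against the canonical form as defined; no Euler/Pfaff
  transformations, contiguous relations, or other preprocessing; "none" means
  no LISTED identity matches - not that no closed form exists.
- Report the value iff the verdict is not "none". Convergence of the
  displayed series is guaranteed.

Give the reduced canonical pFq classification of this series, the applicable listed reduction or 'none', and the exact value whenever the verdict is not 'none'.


Structural cue: from the first term 4/3: the expanded ratio factors over Q; prefactor 4/3, roots give parameters.
Adjacent-term ratio: r(k) = (-1) * (k-2/5) (k+5) / [(k+32/5) (k+1)] - rational in k. x = (-1); t_0 = 4/3; negate the roots.

At argument -1: a 2F1 with upper {-2/5, 5}, lower {32/5}, scaled by C = 4/3. Verdict: none here - no I1-I6 shape fits x = -1 with lower {32/5}.


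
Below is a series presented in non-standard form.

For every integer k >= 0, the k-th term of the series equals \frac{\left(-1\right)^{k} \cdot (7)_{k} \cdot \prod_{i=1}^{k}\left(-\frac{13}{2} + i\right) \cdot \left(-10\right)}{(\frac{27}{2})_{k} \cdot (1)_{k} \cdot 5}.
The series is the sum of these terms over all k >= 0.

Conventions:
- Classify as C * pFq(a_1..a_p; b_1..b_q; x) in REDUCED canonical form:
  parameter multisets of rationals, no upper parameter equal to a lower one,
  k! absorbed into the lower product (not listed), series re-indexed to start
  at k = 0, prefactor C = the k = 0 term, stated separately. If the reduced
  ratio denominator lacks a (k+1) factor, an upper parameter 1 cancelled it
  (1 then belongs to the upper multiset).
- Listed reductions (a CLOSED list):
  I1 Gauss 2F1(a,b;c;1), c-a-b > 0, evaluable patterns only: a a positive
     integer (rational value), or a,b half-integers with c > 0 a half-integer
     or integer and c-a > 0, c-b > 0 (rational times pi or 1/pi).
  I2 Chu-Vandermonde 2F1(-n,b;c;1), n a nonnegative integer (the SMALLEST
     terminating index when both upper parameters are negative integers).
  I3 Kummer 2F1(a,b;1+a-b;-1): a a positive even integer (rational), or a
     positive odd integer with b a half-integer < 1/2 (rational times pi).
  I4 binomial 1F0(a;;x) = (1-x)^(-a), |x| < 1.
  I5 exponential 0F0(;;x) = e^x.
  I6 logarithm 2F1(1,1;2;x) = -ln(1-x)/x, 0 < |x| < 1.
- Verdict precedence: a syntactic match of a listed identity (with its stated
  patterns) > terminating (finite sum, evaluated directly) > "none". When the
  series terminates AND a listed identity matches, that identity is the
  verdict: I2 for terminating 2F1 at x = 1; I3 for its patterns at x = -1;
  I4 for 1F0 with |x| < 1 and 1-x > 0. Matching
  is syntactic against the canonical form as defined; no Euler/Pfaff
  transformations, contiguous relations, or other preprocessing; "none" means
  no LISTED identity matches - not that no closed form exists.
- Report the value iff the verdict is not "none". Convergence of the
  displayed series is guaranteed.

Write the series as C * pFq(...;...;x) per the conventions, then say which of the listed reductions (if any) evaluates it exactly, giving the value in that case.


This is -2 * 2F1(-\frac{11}{2}, 7; \frac{27}{2}; -1) in reduced canonical form. Verdict at x = -1: Kummer's theorem (I3) matches (x = -1; c = \frac{27}{2} equals 1+a-b for upper {-\frac{11}{2}, 7}: listed pattern). Value: \left(-\frac{929553625}{134217728}\right) \cdot \pi.

First insight: t_0 being -2, (1)_k (C = -2, x = -1) is k! itself.
Adjacent-term ratio: r(k) = -1 * (k-\frac{11}{2}) (k+7) / [(k+\frac{27}{2}) (k+1)] - rational in k. x = -1; t_0 = -2; negate the roots.


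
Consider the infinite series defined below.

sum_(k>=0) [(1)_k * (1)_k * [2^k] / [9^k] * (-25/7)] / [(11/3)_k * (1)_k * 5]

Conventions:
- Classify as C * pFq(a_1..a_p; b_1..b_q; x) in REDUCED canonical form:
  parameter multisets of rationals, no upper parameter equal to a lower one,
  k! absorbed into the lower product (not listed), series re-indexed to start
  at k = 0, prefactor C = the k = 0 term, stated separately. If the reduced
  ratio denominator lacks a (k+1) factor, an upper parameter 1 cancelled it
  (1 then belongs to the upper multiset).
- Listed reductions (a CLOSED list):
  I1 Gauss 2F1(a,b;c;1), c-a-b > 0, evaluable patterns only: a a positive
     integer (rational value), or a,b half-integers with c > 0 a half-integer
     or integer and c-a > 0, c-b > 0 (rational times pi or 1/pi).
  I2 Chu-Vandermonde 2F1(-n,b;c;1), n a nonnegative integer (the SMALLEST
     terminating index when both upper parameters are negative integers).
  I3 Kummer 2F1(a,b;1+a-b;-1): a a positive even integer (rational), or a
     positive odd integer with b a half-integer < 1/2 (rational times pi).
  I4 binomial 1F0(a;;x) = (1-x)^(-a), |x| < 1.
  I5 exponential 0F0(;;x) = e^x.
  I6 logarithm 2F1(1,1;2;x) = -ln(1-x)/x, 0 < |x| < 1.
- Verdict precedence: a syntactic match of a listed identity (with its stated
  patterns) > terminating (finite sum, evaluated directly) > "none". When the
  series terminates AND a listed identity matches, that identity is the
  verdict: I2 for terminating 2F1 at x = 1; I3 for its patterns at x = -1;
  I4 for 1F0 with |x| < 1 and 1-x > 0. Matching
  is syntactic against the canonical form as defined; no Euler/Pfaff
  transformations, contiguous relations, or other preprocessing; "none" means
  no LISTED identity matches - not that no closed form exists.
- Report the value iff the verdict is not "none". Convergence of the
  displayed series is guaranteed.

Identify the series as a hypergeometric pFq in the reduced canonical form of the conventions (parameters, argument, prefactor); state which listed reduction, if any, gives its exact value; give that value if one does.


With C = -5/7: the canonical form is 2F1(1, 1; 11/3; 2/9). Verdict: none - this 2F1 at x = 2/9 matches no listed pattern, and upper {1, 1} holds no stopper.

Key step: t_0 = -5/7 here, and the two geometric factors (prefactor -5/7) combine into one argument.
Ratio: r(k) = (2/9) * (k+1) (k+1) / [(k+11/3) (k+1)] - rational in k. x = (2/9); t_0 = -5/7; negate the roots.


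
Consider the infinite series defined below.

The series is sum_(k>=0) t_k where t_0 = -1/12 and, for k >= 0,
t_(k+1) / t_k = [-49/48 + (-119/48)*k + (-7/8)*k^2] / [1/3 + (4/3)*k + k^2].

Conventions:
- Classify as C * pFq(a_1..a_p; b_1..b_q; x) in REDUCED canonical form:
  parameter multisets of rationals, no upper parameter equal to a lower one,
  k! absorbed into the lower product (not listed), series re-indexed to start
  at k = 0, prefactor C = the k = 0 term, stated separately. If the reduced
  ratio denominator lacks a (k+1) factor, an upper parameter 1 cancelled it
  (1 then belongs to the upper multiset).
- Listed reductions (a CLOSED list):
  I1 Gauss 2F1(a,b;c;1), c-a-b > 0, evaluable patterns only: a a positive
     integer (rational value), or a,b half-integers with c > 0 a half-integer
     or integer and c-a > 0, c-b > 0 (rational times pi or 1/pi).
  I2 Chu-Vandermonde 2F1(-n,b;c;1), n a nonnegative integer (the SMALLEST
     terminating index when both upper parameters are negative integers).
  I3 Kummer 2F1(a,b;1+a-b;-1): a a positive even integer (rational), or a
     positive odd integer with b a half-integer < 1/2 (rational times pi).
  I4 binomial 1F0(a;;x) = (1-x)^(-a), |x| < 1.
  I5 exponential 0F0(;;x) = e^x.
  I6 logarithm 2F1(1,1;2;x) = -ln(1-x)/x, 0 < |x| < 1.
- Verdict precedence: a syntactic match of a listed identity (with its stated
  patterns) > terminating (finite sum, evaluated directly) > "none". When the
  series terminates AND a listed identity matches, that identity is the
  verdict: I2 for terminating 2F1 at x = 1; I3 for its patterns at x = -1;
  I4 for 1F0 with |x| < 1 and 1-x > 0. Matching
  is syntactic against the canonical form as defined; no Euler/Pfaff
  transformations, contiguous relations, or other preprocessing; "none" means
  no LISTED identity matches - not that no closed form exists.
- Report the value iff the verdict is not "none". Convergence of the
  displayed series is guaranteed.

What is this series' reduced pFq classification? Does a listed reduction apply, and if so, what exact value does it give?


At argument -7/8: a 2F1 with upper {1/2, 7/3}, lower {1/3}, scaled by C = -1/12. Verdict: none. A 2F1 with upper {1/2, 7/3} fits none of I1-I6 at x = -7/8; the sum runs forever.

The tell: with t_0 = -1/12, the expanded ratio factors over Q; C = -1/12, roots give parameters.
Ratio: r(k) = (-7/8) * (k+1/2) (k+7/3) / [(k+1/3) (k+1)] - rational in k, leading ratio (-7/8); with t_0 = -1/12, classification follows.


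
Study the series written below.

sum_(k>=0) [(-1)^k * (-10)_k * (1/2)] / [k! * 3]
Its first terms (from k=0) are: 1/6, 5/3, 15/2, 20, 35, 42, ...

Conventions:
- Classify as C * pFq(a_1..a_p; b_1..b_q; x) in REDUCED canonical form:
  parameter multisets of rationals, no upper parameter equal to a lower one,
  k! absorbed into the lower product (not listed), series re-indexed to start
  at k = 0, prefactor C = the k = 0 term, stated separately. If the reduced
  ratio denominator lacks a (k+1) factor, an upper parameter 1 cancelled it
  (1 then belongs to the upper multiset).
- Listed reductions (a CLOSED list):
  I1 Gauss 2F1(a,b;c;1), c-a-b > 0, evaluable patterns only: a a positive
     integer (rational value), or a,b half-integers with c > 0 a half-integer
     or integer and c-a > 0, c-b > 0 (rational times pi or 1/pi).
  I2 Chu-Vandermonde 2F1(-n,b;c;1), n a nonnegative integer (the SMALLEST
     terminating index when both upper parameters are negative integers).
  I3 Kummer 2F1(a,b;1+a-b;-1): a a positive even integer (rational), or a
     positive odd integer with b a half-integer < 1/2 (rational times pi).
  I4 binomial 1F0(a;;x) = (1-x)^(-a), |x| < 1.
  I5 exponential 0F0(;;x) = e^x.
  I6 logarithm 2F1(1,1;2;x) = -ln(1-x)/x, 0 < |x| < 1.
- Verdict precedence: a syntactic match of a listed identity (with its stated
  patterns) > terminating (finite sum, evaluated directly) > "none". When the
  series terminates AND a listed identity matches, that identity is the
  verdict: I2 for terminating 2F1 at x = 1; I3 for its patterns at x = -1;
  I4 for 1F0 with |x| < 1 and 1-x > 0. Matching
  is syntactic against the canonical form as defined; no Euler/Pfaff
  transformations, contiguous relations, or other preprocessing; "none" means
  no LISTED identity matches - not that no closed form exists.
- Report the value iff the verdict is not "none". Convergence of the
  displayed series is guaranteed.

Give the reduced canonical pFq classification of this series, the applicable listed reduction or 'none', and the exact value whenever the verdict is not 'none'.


This is 1/6 * 1F0(-10; -; -1) in reduced canonical form. Verdict: terminating - the sum ends at index 10 because -10 is a negative integer; exact evaluation follows. Its exact value is 512/3.

The tell: t_0 being 1/6, the constant factors (prefactor 1/6) combine into one prefactor.
Term ratio: r(k) = (-1) * (k-10) / [(k+1)] - rational in k. x = (-1); t_0 = 1/6; negate the roots.


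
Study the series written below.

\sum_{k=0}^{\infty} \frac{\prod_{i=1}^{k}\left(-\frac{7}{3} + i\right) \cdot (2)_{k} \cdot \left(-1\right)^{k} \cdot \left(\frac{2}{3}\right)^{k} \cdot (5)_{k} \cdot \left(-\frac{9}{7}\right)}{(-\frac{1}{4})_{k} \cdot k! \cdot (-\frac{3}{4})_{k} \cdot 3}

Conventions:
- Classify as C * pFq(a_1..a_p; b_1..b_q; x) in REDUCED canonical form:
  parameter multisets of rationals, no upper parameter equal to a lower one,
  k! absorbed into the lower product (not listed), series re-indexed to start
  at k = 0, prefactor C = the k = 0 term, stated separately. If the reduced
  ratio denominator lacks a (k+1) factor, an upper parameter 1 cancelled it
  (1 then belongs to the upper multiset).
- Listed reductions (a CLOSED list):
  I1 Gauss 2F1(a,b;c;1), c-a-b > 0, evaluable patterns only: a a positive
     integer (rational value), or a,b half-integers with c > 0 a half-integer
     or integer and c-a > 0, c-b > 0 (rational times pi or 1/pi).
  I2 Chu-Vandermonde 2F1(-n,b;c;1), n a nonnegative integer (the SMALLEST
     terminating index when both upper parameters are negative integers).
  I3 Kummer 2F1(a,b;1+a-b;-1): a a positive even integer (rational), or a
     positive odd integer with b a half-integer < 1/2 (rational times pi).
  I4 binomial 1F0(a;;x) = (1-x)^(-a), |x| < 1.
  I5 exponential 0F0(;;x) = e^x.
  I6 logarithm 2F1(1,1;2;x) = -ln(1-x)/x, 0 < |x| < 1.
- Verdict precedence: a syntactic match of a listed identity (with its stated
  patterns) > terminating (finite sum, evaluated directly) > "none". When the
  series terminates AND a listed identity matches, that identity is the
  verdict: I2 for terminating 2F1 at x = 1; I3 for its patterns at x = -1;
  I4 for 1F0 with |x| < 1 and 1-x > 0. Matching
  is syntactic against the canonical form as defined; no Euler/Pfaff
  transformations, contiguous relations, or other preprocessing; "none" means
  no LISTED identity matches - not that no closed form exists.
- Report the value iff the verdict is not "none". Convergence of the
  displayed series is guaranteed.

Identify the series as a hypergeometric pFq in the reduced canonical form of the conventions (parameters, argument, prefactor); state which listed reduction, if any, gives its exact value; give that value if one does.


x = -\frac{2}{3} here; the reduced form reads 3F2, upper {-\frac{4}{3}, 2, 5}, lower {-\frac{3}{4}, -\frac{1}{4}}, C = -\frac{3}{7}. Verdict: none (x = -\frac{2}{3}): each listed identity misses the multisets {-\frac{4}{3}, 2, 5} ; {-\frac{3}{4}, -\frac{1}{4}}.

First insight: x = -\frac{2}{3} and the (-1)^k factor (C = -3/7) folds into the argument's sign.
Adjacent-term ratio: r(k) = -\frac{2}{3} * (k-\frac{4}{3}) (k+2) (k+5) / [(k-\frac{3}{4}) (k-\frac{1}{4}) (k+1)] - rational in k, leading ratio -\frac{2}{3}; with t_0 = -\frac{3}{7}, classification follows.


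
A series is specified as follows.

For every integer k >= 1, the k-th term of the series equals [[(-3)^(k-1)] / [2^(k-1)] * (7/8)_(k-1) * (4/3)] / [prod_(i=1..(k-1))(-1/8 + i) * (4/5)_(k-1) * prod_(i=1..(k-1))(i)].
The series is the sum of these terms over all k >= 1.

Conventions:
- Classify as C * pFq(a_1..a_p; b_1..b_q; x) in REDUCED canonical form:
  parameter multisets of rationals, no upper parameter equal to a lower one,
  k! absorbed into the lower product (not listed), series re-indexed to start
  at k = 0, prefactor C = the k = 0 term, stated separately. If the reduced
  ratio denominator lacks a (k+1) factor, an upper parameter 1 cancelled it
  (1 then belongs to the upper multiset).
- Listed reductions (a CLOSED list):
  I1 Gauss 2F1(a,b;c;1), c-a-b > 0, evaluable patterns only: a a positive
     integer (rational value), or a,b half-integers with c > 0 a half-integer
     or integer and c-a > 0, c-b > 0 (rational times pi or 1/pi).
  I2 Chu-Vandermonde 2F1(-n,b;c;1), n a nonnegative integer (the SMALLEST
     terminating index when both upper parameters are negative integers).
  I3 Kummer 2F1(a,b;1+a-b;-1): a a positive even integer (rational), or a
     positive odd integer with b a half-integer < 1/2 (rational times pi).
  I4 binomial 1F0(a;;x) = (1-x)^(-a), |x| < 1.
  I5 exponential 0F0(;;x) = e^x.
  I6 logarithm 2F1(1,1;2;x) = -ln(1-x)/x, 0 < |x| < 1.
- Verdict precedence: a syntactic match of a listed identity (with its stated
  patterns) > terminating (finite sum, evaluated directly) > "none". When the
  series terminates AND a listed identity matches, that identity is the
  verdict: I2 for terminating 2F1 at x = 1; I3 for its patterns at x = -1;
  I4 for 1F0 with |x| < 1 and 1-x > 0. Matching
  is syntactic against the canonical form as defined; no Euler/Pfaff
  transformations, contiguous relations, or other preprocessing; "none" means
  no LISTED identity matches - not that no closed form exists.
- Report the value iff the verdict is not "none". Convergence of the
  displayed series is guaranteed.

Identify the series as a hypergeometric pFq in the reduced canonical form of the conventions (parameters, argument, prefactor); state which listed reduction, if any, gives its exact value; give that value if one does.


The series (x = -3/2) is 0F1: upper {-}, lower {4/5}, prefactor 4/3. Verdict: none - this 0F1 at x = -3/2 matches no listed pattern, and upper {-} holds no stopper.

Key observation: t_0 being 4/3, the lower running product (C = 4/3) is a rising factorial.
Ratio: r(k) = (-3/2) * 1 / [(k+4/5) (k+1)] ; factor over Q: parameters, x = (-3/2), and C = 4/3.


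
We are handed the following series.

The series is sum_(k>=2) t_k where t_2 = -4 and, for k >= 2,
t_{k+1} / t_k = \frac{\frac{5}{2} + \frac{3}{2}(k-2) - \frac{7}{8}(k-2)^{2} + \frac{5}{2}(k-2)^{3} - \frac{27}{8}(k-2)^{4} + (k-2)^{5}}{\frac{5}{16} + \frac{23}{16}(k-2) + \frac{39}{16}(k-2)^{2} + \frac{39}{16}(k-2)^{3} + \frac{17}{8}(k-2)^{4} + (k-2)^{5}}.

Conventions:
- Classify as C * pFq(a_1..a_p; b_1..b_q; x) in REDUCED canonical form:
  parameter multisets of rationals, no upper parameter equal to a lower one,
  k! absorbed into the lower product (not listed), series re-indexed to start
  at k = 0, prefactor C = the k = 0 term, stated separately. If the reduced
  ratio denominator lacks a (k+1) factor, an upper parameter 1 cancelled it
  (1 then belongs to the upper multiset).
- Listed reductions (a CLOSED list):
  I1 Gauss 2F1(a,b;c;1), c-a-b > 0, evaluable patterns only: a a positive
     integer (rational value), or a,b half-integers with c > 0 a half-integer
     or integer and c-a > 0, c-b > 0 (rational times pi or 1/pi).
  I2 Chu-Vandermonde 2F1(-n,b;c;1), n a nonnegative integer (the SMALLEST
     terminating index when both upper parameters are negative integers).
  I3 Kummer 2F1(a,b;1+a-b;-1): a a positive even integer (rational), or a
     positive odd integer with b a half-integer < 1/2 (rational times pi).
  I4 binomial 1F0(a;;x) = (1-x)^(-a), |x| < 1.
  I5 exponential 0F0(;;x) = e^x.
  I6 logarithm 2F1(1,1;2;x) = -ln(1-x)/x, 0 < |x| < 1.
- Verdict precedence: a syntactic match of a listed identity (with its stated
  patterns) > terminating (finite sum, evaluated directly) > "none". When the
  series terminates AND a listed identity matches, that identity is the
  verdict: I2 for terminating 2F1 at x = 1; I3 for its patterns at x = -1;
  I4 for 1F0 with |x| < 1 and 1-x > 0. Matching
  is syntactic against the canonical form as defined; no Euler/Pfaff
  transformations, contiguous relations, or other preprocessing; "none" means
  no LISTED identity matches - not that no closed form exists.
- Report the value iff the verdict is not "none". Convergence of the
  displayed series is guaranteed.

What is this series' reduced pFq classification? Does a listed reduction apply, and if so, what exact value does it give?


Structural cue: t_0 being -4, the expanded ratio factors over Q; prefactor -4, roots give parameters.
Consecutive-term ratio: r(k) = 1 * (k-2) (k-2) / [(k+\frac{1}{2}) (k+1)] - rational in k, leading ratio 1; with t_0 = -4, classification follows.

With C = -4: the canonical form is 2F1(-2, -2; \frac{1}{2}; 1). Verdict (x = 1): Chu-Vandermonde (I2) applies (terminating 2F1 at x = 1 with n = 2, b = -2, c = \frac{1}{2}). Exact value: -\frac{140}{3}.


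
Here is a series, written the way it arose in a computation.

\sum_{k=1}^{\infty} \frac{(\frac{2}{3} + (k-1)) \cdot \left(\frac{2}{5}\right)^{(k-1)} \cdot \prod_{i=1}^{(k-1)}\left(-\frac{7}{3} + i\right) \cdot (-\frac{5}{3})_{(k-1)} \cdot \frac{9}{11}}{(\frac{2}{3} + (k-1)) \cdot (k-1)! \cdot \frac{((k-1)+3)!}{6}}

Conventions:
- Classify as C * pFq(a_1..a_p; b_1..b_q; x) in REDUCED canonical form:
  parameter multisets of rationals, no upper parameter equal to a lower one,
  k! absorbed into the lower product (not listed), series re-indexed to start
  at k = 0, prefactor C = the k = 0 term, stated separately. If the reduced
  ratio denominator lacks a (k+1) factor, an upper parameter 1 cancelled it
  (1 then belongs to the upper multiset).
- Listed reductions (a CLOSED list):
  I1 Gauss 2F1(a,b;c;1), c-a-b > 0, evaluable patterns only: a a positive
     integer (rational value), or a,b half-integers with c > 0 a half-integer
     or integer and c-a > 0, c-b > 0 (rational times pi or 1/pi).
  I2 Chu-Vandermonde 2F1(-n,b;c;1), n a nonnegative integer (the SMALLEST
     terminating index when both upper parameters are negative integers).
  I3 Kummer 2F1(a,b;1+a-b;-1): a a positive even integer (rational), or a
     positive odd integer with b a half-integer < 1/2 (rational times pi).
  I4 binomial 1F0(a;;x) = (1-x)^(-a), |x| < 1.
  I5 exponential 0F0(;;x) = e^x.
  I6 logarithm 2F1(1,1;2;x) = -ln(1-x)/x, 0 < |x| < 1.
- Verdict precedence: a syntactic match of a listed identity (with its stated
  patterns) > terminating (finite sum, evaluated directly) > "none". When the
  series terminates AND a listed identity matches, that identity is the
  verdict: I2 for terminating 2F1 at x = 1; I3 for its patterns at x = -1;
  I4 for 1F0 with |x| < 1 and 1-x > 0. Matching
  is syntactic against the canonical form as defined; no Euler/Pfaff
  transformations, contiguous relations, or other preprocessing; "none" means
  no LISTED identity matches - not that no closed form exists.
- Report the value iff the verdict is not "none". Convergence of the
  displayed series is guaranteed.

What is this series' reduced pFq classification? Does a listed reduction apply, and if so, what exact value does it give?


First insight: from the first term \frac{9}{11}: k + 2/3 divides numerator and denominator alike; C = 9/11, x = 2/5 after cancelling.
Consecutive-term ratio: r(k) = \frac{2}{5} * (k-\frac{5}{3}) (k-\frac{4}{3}) / [(k+4) (k+1)] - rational in k, leading ratio \frac{2}{5}; with t_0 = \frac{9}{11}, classification follows.

Canonical form: C = \frac{9}{11} times 2F1 with upper {-\frac{5}{3}, -\frac{4}{3}}, lower {4}, x = \frac{2}{5}. Verdict: none. No listed pattern accepts 2F1(-\frac{5}{3}, -\frac{4}{3}; 4; \frac{2}{5}).


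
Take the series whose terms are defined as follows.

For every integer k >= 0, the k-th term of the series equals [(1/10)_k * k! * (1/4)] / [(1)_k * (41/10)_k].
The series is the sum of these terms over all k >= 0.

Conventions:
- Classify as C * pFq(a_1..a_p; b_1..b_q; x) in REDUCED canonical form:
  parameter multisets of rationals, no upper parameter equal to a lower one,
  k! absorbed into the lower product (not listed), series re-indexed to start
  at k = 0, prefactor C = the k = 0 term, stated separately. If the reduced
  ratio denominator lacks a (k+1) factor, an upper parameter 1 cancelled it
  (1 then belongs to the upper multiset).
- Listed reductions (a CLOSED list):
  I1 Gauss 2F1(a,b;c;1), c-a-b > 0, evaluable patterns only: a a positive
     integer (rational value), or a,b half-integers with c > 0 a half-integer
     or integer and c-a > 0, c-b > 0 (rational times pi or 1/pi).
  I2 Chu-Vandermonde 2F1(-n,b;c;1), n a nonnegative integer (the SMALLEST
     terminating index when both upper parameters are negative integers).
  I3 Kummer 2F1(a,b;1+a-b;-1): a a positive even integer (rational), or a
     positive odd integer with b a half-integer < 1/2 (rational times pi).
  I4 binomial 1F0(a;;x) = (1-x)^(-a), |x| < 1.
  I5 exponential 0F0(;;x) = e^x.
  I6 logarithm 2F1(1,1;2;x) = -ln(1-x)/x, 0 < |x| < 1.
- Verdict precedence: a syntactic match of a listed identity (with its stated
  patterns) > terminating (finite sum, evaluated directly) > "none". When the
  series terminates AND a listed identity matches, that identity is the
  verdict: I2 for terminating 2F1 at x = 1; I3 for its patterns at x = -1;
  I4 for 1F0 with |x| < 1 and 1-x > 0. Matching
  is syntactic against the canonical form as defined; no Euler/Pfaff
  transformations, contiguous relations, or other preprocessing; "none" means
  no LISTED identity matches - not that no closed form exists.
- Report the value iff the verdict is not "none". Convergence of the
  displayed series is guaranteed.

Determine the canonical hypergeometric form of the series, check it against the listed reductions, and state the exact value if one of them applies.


Reduced: x = 1, 2F1, upper = {1/10, 1}, lower = {41/10}, C = 1/4. Verdict: Gauss's theorem (I1) fires (x = 1: the Gamma ratio telescopes since c-a-b = 3 > 0 and a = 1 in Z>0). Exact value: 31/120.

First insight: t_0 being 1/4, (1)_k (prefactor 1/4) is k! itself.
Adjacent-term ratio: r(k) = 1 * (k+1/10) (k+1) / [(k+41/10) (k+1)] - poly over poly, x = 1 from leading terms; C = 1/4 at k = 0.


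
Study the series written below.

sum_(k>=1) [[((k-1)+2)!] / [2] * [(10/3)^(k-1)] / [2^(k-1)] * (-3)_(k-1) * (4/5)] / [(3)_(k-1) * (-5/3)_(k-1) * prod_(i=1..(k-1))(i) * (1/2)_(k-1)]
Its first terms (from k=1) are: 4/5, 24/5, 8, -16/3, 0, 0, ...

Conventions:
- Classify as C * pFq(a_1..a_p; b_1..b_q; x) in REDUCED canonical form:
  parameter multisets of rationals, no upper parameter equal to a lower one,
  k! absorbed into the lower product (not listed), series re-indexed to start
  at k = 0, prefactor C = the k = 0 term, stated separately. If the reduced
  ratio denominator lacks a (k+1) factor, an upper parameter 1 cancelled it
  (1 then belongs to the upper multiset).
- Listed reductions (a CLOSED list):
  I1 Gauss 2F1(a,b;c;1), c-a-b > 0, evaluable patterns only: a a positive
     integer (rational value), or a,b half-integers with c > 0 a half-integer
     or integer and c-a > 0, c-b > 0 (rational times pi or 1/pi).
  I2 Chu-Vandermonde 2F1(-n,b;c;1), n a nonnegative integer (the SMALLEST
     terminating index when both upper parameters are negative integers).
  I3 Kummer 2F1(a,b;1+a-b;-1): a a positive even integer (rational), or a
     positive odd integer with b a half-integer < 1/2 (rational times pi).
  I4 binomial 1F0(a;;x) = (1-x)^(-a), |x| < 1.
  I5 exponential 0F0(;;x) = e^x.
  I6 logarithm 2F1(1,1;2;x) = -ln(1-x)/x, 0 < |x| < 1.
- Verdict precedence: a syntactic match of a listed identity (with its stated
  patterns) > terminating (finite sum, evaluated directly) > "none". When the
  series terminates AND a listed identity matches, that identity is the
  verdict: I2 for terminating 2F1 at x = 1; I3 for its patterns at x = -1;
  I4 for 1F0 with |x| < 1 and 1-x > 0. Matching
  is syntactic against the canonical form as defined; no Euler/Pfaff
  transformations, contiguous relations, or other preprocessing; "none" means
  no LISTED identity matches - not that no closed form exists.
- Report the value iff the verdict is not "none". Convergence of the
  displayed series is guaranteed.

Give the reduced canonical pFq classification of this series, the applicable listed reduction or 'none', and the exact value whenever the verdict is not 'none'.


The series (x = 5/3) is 1F2: upper {-3}, lower {-5/3, 1/2}, prefactor 4/5. Verdict: terminating - the sum ends at index 3 because -3 is a negative integer; exact evaluation follows. Its exact value is 124/15.

The tell: t_0 being 4/5, the product of the first k integers (C = 4/5) is k!.
Term ratio: r(k) = (5/3) * (k-3) / [(k-5/3) (k+1/2) (k+1)] - rational in k, leading ratio (5/3); with t_0 = 4/5, classification follows.


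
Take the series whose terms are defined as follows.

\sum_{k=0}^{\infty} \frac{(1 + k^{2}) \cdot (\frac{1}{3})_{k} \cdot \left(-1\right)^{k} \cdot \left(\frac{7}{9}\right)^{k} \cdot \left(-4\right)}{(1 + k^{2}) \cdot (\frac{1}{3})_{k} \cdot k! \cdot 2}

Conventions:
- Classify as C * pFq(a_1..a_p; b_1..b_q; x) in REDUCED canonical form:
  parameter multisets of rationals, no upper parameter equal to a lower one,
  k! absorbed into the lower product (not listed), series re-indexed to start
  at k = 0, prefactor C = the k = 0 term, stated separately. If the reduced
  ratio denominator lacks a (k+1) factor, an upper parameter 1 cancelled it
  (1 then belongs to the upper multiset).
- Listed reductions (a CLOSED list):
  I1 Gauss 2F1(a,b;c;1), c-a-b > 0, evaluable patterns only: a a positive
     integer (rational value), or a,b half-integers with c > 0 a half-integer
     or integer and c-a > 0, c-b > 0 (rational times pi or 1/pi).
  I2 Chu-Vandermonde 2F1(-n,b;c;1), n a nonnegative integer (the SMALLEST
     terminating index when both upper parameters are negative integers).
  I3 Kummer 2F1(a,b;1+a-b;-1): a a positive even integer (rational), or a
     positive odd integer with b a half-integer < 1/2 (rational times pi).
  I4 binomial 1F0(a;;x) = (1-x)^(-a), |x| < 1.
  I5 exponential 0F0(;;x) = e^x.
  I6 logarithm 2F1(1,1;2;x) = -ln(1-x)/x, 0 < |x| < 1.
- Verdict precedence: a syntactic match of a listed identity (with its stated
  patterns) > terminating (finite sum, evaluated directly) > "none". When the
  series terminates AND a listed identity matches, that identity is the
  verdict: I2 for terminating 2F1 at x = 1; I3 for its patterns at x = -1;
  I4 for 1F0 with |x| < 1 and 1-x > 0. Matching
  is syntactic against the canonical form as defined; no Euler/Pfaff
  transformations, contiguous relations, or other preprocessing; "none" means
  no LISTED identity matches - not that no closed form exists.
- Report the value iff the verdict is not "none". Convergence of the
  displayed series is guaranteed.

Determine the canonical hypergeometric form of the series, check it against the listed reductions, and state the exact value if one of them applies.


Reduced: x = -\frac{7}{9}, 0F0, upper = {-}, lower = {-}, C = -2. Verdict: exponential (I5) applies (the 0F0 exponential series at x = -\frac{7}{9}). Exact value: \left(-2\right) \cdot e^{-\frac{7}{9}}.

Key observation: t_0 being -2, k^2 + 1 divides numerator and denominator alike; C = -2, x = -7/9 after cancelling.
Ratio: r(k) = -\frac{7}{9} * 1 / [(k+1)] - rational in k, leading ratio -\frac{7}{9}; with t_0 = -2, classification follows.


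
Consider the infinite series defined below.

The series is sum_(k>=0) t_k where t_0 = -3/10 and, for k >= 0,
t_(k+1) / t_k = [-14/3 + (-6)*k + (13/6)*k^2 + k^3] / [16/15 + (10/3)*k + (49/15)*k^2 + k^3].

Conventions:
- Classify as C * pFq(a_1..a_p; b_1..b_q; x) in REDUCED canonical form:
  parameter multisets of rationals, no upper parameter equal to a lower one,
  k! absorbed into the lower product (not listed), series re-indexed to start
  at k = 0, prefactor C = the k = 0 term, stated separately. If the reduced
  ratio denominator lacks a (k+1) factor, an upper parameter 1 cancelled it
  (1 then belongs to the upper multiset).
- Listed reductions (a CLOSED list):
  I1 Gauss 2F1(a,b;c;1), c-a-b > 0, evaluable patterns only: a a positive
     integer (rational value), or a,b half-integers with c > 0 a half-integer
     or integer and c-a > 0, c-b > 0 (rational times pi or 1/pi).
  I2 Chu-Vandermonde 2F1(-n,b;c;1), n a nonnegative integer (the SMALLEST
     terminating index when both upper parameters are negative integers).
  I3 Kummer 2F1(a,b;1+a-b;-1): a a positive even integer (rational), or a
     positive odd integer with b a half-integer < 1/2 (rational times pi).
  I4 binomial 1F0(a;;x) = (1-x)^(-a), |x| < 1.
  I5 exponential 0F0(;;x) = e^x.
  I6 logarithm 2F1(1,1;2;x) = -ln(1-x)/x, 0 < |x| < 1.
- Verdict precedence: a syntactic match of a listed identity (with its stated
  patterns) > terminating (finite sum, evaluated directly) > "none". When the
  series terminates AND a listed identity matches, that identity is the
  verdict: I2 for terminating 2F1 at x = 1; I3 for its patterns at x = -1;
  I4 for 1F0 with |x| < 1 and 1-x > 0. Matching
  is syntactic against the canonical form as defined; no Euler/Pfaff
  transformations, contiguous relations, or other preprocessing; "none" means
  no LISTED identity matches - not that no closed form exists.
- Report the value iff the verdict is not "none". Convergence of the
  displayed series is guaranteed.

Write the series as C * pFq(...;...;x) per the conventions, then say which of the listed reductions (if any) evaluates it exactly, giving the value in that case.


Classification (C = -3/10): 2F1 with upper {-2, 7/2}, lower {8/5}, argument x = 1. Verdict: this is the Chu-Vandermonde identity I2 (terminating 2F1 at x = 1 with n = 2, b = 7/2, c = 8/5). Value: -513/4160.

First insight: x = 1 and cancel k + 2/3 from the displayed ratio first; then C = -3/10.
Step ratio: r(k) = 1 * (k-2) (k+7/2) / [(k+8/5) (k+1)] - rational in k, leading ratio 1; with t_0 = -3/10, classification follows.
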